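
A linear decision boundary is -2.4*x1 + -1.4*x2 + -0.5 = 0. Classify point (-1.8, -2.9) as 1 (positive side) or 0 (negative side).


Compute -2.4 * -1.8 + -1.4 * -2.9 + -0.5
= 4.32 + 4.06 + -0.5
= 7.88
Since 7.88 >= 0, the point is on the positive side.

1


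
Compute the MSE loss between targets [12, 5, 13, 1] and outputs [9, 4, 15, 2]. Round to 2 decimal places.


Differences: [3, 1, -2, -1]
Squared errors: [9, 1, 4, 1]
Sum of squared errors = 15
MSE = 15 / 4 = 3.75

3.75


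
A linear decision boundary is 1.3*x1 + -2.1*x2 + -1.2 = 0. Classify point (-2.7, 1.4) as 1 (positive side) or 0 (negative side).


Compute 1.3 * -2.7 + -2.1 * 1.4 + -1.2
= -3.51 + -2.94 + -1.2
= -7.65
Since -7.65 < 0, the point is on the negative side.

0


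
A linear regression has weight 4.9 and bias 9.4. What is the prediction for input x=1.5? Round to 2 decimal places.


y = 4.9 * 1.5 + (9.4)
= 7.35 + (9.4)
= 16.75

16.75


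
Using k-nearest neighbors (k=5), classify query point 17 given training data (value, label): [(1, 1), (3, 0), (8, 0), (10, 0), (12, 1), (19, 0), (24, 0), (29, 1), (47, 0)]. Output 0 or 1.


Distances from query 17:
Point 19 (class 0): distance = 2
Point 12 (class 1): distance = 5
Point 10 (class 0): distance = 7
Point 24 (class 0): distance = 7
Point 8 (class 0): distance = 9
K=5 nearest neighbors: classes = [0, 1, 0, 0, 0]
Votes for class 1: 1 / 5
Majority vote => class 0

0


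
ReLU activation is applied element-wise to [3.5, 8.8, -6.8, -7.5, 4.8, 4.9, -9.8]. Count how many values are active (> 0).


ReLU(x) = max(0, x) for each element:
ReLU(3.5) = 3.5
ReLU(8.8) = 8.8
ReLU(-6.8) = 0
ReLU(-7.5) = 0
ReLU(4.8) = 4.8
ReLU(4.9) = 4.9
ReLU(-9.8) = 0
Active neurons (>0): 4

4


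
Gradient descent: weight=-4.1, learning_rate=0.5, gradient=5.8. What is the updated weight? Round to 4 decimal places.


w_new = w_old - lr * gradient
= -4.1 - 0.5 * 5.8
= -4.1 - (2.9)
= -7.0000

-7.0000


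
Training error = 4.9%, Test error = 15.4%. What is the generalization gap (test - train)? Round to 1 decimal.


Generalization gap = test_error - train_error
= 15.4 - 4.9
= 10.5%
A large gap suggests overfitting.

10.5


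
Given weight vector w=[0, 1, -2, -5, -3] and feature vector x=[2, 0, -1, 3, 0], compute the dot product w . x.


Element-wise products:
0 * 2 = 0
1 * 0 = 0
-2 * -1 = 2
-5 * 3 = -15
-3 * 0 = 0
Sum = 0 + 0 + 2 + -15 + 0
= -13

-13


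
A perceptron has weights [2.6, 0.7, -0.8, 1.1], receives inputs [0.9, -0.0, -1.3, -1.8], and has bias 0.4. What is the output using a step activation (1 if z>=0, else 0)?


z = w . x + b
= 2.6*0.9 + 0.7*-0.0 + -0.8*-1.3 + 1.1*-1.8 + 0.4
= 2.34 + -0.0 + 1.04 + -1.98 + 0.4
= 1.4 + 0.4
= 1.8
Since z = 1.8 >= 0, output = 1

1


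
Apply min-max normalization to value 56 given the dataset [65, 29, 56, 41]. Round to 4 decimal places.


Min = 29, Max = 65
Range = 65 - 29 = 36
Scaled = (x - min) / (max - min)
= (56 - 29) / 36
= 27 / 36
= 0.7500

0.7500


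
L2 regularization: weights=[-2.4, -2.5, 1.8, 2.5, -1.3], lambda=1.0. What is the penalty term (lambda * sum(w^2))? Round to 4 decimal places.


Squaring each weight:
(-2.4)^2 = 5.76
(-2.5)^2 = 6.25
1.8^2 = 3.24
2.5^2 = 6.25
(-1.3)^2 = 1.69
Sum of squares = 23.19
Penalty = 1.0 * 23.19 = 23.1900

23.1900


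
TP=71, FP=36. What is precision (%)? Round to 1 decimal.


Precision = TP / (TP + FP) * 100
= 71 / (71 + 36)
= 71 / 107
= 0.6636
= 66.4%

66.4


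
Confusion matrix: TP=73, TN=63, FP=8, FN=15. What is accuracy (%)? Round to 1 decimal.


Accuracy = (TP + TN) / (TP + TN + FP + FN) * 100
= (73 + 63) / (73 + 63 + 8 + 15)
= 136 / 159
= 0.8553
= 85.5%

85.5


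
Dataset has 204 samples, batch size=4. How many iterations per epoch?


Iterations per epoch = dataset_size / batch_size
= 204 / 4
= 51

51


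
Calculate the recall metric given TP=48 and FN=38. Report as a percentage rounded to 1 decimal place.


Recall = TP / (TP + FN) * 100
= 48 / (48 + 38)
= 48 / 86
= 0.5581
= 55.8%

55.8


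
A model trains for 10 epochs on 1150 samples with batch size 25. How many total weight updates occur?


Iterations per epoch = 1150 / 25 = 46
Total updates = iterations_per_epoch * epochs
= 46 * 10
= 460

460


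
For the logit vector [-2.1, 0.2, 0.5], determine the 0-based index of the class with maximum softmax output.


Softmax is a monotonic transformation, so it preserves the argmax.
We need to find the index of the maximum logit.
Index 0: -2.1
Index 1: 0.2
Index 2: 0.5
Maximum logit = 0.5 at index 2

2


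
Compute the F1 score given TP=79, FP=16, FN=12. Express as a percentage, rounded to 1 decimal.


Precision = TP / (TP + FP) = 79 / 95 = 0.8316
Recall = TP / (TP + FN) = 79 / 91 = 0.8681
F1 = 2 * P * R / (P + R)
= 2 * 0.8316 * 0.8681 / (0.8316 + 0.8681)
= 1.4438 / 1.6997
= 0.8495
As percentage: 84.9%

84.9


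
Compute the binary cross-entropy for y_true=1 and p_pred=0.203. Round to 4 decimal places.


For y=1: Loss = -log(p)
= -log(0.203)
= -(-1.5945)
= 1.5945

1.5945


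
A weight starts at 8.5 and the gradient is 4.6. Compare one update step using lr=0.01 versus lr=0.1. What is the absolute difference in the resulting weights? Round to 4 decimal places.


With lr=0.01: w_new = 8.5 - 0.01 * 4.6 = 8.454
With lr=0.1: w_new = 8.5 - 0.1 * 4.6 = 8.04
Absolute difference = |8.454 - 8.04|
= 0.4140

0.4140


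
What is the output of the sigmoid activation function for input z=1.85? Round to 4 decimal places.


sigmoid(z) = 1 / (1 + exp(-z))
exp(-(1.85)) = exp(-1.85) = 0.1572
1 + 0.1572 = 1.1572
1 / 1.1572 = 0.8641

0.8641


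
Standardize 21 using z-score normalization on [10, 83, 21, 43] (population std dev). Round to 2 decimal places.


Mean = (10 + 83 + 21 + 43) / 4 = 39.25
Variance = sum((x_i - mean)^2) / n = 779.1875
Std = sqrt(779.1875) = 27.9139
Z = (x - mean) / std
= (21 - 39.25) / 27.9139
= -18.25 / 27.9139
= -0.65

-0.65


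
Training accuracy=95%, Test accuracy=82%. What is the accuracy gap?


Gap = train_accuracy - test_accuracy
= 95 - 82
= 13%
This gap suggests the model is overfitting.

13


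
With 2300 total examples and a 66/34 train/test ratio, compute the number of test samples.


Train samples = 2300 * 66% = 1518
Test samples = 2300 - 1518
= 782

782


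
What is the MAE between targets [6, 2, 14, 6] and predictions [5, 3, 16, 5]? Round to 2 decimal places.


Absolute errors: [1, 1, 2, 1]
Sum of absolute errors = 5
MAE = 5 / 4 = 1.25

1.25


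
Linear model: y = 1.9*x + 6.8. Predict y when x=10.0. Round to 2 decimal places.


y = 1.9 * 10.0 + (6.8)
= 19.0 + (6.8)
= 25.80

25.80


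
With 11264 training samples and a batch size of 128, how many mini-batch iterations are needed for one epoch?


Iterations per epoch = dataset_size / batch_size
= 11264 / 128
= 88

88


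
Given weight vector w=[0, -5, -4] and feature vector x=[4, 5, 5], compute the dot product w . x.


Element-wise products:
0 * 4 = 0
-5 * 5 = -25
-4 * 5 = -20
Sum = 0 + -25 + -20
= -45

-45


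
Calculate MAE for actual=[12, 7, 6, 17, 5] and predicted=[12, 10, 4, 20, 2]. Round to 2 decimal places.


Absolute errors: [0, 3, 2, 3, 3]
Sum of absolute errors = 11
MAE = 11 / 5 = 2.20

2.20


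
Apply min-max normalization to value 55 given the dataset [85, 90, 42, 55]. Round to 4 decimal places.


Min = 42, Max = 90
Range = 90 - 42 = 48
Scaled = (x - min) / (max - min)
= (55 - 42) / 48
= 13 / 48
= 0.2708

0.2708


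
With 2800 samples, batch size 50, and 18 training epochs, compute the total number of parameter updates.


Iterations per epoch = 2800 / 50 = 56
Total updates = iterations_per_epoch * epochs
= 56 * 18
= 1008

1008


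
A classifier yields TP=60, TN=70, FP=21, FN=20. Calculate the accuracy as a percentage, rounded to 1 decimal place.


Accuracy = (TP + TN) / (TP + TN + FP + FN) * 100
= (60 + 70) / (60 + 70 + 21 + 20)
= 130 / 171
= 0.7602
= 76.0%

76.0


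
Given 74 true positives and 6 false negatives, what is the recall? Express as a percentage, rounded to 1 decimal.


Recall = TP / (TP + FN) * 100
= 74 / (74 + 6)
= 74 / 80
= 0.925
= 92.5%

92.5


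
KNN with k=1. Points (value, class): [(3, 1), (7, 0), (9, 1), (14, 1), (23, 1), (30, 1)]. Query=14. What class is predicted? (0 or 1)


Distances from query 14:
Point 14 (class 1): distance = 0
K=1 nearest neighbors: classes = [1]
Votes for class 1: 1 / 1
Majority vote => class 1

1


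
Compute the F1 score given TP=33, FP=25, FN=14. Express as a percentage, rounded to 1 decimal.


Precision = TP / (TP + FP) = 33 / 58 = 0.569
Recall = TP / (TP + FN) = 33 / 47 = 0.7021
F1 = 2 * P * R / (P + R)
= 2 * 0.569 * 0.7021 / (0.569 + 0.7021)
= 0.799 / 1.2711
= 0.6286
As percentage: 62.9%

62.9


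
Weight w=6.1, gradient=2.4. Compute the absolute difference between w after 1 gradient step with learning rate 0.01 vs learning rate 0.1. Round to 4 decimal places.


With lr=0.01: w_new = 6.1 - 0.01 * 2.4 = 6.076
With lr=0.1: w_new = 6.1 - 0.1 * 2.4 = 5.86
Absolute difference = |6.076 - 5.86|
= 0.2160

0.2160


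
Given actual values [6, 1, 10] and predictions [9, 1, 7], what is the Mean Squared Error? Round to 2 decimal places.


Differences: [-3, 0, 3]
Squared errors: [9, 0, 9]
Sum of squared errors = 18
MSE = 18 / 3 = 6.00

6.00


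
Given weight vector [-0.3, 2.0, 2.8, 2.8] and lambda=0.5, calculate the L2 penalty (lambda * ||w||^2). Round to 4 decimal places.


Squaring each weight:
(-0.3)^2 = 0.09
2.0^2 = 4.0
2.8^2 = 7.84
2.8^2 = 7.84
Sum of squares = 19.77
Penalty = 0.5 * 19.77 = 9.8850

9.8850


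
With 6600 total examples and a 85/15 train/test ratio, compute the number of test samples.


Train samples = 6600 * 85% = 5610
Test samples = 6600 - 5610
= 990

990


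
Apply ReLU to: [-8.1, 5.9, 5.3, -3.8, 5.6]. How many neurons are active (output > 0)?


ReLU(x) = max(0, x) for each element:
ReLU(-8.1) = 0
ReLU(5.9) = 5.9
ReLU(5.3) = 5.3
ReLU(-3.8) = 0
ReLU(5.6) = 5.6
Active neurons (>0): 3

3


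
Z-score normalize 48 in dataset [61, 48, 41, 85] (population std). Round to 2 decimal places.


Mean = (61 + 48 + 41 + 85) / 4 = 58.75
Variance = sum((x_i - mean)^2) / n = 281.1875
Std = sqrt(281.1875) = 16.7686
Z = (x - mean) / std
= (48 - 58.75) / 16.7686
= -10.75 / 16.7686
= -0.64

-0.64


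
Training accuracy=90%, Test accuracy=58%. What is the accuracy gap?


Gap = train_accuracy - test_accuracy
= 90 - 58
= 32%
This large gap strongly indicates overfitting.

32


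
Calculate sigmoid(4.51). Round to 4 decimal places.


sigmoid(z) = 1 / (1 + exp(-z))
exp(-(4.51)) = exp(-4.51) = 0.011
1 + 0.011 = 1.011
1 / 1.011 = 0.9891

0.9891


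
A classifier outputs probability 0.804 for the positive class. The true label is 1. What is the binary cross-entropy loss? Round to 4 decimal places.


For y=1: Loss = -log(p)
= -log(0.804)
= -(-0.2182)
= 0.2182

0.2182


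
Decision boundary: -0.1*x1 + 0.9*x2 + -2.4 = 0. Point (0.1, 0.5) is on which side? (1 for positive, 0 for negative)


Compute -0.1 * 0.1 + 0.9 * 0.5 + -2.4
= -0.01 + 0.45 + -2.4
= -1.96
Since -1.96 < 0, the point is on the negative side.

0


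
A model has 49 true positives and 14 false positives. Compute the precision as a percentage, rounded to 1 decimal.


Precision = TP / (TP + FP) * 100
= 49 / (49 + 14)
= 49 / 63
= 0.7778
= 77.8%

77.8


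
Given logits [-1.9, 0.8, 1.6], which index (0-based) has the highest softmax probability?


Softmax is a monotonic transformation, so it preserves the argmax.
We need to find the index of the maximum logit.
Index 0: -1.9
Index 1: 0.8
Index 2: 1.6
Maximum logit = 1.6 at index 2

2


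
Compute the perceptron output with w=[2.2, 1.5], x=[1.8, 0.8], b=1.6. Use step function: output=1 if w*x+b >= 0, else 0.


z = w . x + b
= 2.2*1.8 + 1.5*0.8 + 1.6
= 3.96 + 1.2 + 1.6
= 5.16 + 1.6
= 6.76
Since z = 6.76 >= 0, output = 1

1


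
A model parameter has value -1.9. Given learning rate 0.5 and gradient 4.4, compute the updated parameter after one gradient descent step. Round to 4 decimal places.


w_new = w_old - lr * gradient
= -1.9 - 0.5 * 4.4
= -1.9 - (2.2)
= -4.1000

-4.1000


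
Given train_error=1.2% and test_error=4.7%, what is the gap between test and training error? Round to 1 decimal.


Generalization gap = test_error - train_error
= 4.7 - 1.2
= 3.5%
A moderate gap.

3.5


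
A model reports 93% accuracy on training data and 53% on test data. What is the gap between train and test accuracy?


Gap = train_accuracy - test_accuracy
= 93 - 53
= 40%
This large gap strongly indicates overfitting.

40


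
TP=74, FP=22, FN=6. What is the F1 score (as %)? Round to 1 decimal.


Precision = TP / (TP + FP) = 74 / 96 = 0.7708
Recall = TP / (TP + FN) = 74 / 80 = 0.925
F1 = 2 * P * R / (P + R)
= 2 * 0.7708 * 0.925 / (0.7708 + 0.925)
= 1.426 / 1.6958
= 0.8409
As percentage: 84.1%

84.1


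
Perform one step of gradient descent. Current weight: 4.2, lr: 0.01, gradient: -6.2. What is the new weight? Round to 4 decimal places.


w_new = w_old - lr * gradient
= 4.2 - 0.01 * -6.2
= 4.2 - (-0.062)
= 4.2620

4.2620


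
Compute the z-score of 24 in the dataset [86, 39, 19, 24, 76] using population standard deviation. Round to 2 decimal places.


Mean = (86 + 39 + 19 + 24 + 76) / 5 = 48.8
Variance = sum((x_i - mean)^2) / n = 744.56
Std = sqrt(744.56) = 27.2866
Z = (x - mean) / std
= (24 - 48.8) / 27.2866
= -24.8 / 27.2866
= -0.91

-0.91


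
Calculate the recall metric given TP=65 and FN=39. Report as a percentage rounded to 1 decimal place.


Recall = TP / (TP + FN) * 100
= 65 / (65 + 39)
= 65 / 104
= 0.625
= 62.5%

62.5


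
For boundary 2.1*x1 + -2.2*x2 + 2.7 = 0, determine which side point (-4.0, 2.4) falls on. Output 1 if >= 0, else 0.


Compute 2.1 * -4.0 + -2.2 * 2.4 + 2.7
= -8.4 + -5.28 + 2.7
= -10.98
Since -10.98 < 0, the point is on the negative side.

0


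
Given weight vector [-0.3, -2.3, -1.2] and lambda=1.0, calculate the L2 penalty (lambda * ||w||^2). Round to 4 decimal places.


Squaring each weight:
(-0.3)^2 = 0.09
(-2.3)^2 = 5.29
(-1.2)^2 = 1.44
Sum of squares = 6.82
Penalty = 1.0 * 6.82 = 6.8200

6.8200


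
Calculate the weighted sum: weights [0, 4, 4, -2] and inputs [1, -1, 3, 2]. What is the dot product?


Element-wise products:
0 * 1 = 0
4 * -1 = -4
4 * 3 = 12
-2 * 2 = -4
Sum = 0 + -4 + 12 + -4
= 4

4


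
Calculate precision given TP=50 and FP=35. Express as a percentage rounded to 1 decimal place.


Precision = TP / (TP + FP) * 100
= 50 / (50 + 35)
= 50 / 85
= 0.5882
= 58.8%

58.8


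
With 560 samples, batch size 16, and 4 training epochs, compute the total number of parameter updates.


Iterations per epoch = 560 / 16 = 35
Total updates = iterations_per_epoch * epochs
= 35 * 4
= 140

140


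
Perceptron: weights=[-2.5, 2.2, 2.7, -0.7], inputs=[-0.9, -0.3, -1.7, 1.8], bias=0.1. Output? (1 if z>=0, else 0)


z = w . x + b
= -2.5*-0.9 + 2.2*-0.3 + 2.7*-1.7 + -0.7*1.8 + 0.1
= 2.25 + -0.66 + -4.59 + -1.26 + 0.1
= -4.26 + 0.1
= -4.16
Since z = -4.16 < 0, output = 0

0


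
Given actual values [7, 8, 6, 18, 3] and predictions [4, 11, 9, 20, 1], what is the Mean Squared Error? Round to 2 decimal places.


Differences: [3, -3, -3, -2, 2]
Squared errors: [9, 9, 9, 4, 4]
Sum of squared errors = 35
MSE = 35 / 5 = 7.00

7.00


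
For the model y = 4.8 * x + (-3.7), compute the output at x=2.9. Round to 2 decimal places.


y = 4.8 * 2.9 + (-3.7)
= 13.92 + (-3.7)
= 10.22

10.22


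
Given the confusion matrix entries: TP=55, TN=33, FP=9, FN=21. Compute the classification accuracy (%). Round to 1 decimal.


Accuracy = (TP + TN) / (TP + TN + FP + FN) * 100
= (55 + 33) / (55 + 33 + 9 + 21)
= 88 / 118
= 0.7458
= 74.6%

74.6


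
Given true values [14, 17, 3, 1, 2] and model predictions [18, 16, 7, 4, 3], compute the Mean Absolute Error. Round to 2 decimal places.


Absolute errors: [4, 1, 4, 3, 1]
Sum of absolute errors = 13
MAE = 13 / 5 = 2.60

2.60


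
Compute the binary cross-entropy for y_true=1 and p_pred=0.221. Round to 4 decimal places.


For y=1: Loss = -log(p)
= -log(0.221)
= -(-1.5096)
= 1.5096

1.5096


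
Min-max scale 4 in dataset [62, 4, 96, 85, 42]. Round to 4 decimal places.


Min = 4, Max = 96
Range = 96 - 4 = 92
Scaled = (x - min) / (max - min)
= (4 - 4) / 92
= 0 / 92
= 0.0000

0.0000


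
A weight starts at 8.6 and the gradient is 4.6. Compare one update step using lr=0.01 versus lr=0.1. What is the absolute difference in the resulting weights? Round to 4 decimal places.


With lr=0.01: w_new = 8.6 - 0.01 * 4.6 = 8.554
With lr=0.1: w_new = 8.6 - 0.1 * 4.6 = 8.14
Absolute difference = |8.554 - 8.14|
= 0.4140

0.4140


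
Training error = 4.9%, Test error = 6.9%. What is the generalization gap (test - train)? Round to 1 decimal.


Generalization gap = test_error - train_error
= 6.9 - 4.9
= 2.0%
A moderate gap.

2.0


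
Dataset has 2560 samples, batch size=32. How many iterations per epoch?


Iterations per epoch = dataset_size / batch_size
= 2560 / 32
= 80

80


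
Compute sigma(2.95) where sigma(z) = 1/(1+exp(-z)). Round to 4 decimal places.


sigmoid(z) = 1 / (1 + exp(-z))
exp(-(2.95)) = exp(-2.95) = 0.0523
1 + 0.0523 = 1.0523
1 / 1.0523 = 0.9503

0.9503


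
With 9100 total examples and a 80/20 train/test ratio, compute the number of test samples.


Train samples = 9100 * 80% = 7280
Test samples = 9100 - 7280
= 1820

1820


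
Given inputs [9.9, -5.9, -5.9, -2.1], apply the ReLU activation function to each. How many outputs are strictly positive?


ReLU(x) = max(0, x) for each element:
ReLU(9.9) = 9.9
ReLU(-5.9) = 0
ReLU(-5.9) = 0
ReLU(-2.1) = 0
Active neurons (>0): 1

1


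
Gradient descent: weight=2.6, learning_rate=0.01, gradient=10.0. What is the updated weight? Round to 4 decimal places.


w_new = w_old - lr * gradient
= 2.6 - 0.01 * 10.0
= 2.6 - (0.1)
= 2.5000

2.5000


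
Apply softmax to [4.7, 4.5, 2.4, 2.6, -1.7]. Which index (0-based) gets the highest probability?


Softmax is a monotonic transformation, so it preserves the argmax.
We need to find the index of the maximum logit.
Index 0: 4.7
Index 1: 4.5
Index 2: 2.4
Index 3: 2.6
Index 4: -1.7
Maximum logit = 4.7 at index 0

0


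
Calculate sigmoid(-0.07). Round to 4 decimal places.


sigmoid(z) = 1 / (1 + exp(-z))
exp(-(-0.07)) = exp(0.07) = 1.0725
1 + 1.0725 = 2.0725
1 / 2.0725 = 0.4825

0.4825


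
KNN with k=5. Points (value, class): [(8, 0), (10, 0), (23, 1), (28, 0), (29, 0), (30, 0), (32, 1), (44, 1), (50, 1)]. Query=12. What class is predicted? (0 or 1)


Distances from query 12:
Point 10 (class 0): distance = 2
Point 8 (class 0): distance = 4
Point 23 (class 1): distance = 11
Point 28 (class 0): distance = 16
Point 29 (class 0): distance = 17
K=5 nearest neighbors: classes = [0, 0, 1, 0, 0]
Votes for class 1: 1 / 5
Majority vote => class 0

0


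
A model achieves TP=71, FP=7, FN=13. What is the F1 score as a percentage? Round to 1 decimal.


Precision = TP / (TP + FP) = 71 / 78 = 0.9103
Recall = TP / (TP + FN) = 71 / 84 = 0.8452
F1 = 2 * P * R / (P + R)
= 2 * 0.9103 * 0.8452 / (0.9103 + 0.8452)
= 1.5388 / 1.7555
= 0.8765
As percentage: 87.7%

87.7


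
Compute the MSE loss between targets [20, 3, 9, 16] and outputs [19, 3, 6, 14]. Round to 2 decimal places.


Differences: [1, 0, 3, 2]
Squared errors: [1, 0, 9, 4]
Sum of squared errors = 14
MSE = 14 / 4 = 3.50

3.50


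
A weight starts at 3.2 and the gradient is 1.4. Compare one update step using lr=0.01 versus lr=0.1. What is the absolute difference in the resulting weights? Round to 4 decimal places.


With lr=0.01: w_new = 3.2 - 0.01 * 1.4 = 3.186
With lr=0.1: w_new = 3.2 - 0.1 * 1.4 = 3.06
Absolute difference = |3.186 - 3.06|
= 0.1260

0.1260


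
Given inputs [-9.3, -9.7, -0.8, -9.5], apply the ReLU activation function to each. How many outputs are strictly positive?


ReLU(x) = max(0, x) for each element:
ReLU(-9.3) = 0
ReLU(-9.7) = 0
ReLU(-0.8) = 0
ReLU(-9.5) = 0
Active neurons (>0): 0

0


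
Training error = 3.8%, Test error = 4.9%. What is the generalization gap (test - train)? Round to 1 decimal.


Generalization gap = test_error - train_error
= 4.9 - 3.8
= 1.1%
A small gap suggests good generalization.

1.1


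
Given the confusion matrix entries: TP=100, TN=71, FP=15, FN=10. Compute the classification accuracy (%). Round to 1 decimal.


Accuracy = (TP + TN) / (TP + TN + FP + FN) * 100
= (100 + 71) / (100 + 71 + 15 + 10)
= 171 / 196
= 0.8724
= 87.2%

87.2


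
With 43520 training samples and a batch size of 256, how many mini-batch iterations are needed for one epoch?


Iterations per epoch = dataset_size / batch_size
= 43520 / 256
= 170

170


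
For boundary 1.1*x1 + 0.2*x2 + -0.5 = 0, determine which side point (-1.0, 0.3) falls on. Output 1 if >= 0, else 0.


Compute 1.1 * -1.0 + 0.2 * 0.3 + -0.5
= -1.1 + 0.06 + -0.5
= -1.54
Since -1.54 < 0, the point is on the negative side.

0


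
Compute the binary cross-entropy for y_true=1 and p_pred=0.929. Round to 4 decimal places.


For y=1: Loss = -log(p)
= -log(0.929)
= -(-0.0736)
= 0.0736

0.0736


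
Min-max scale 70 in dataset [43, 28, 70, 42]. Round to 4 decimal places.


Min = 28, Max = 70
Range = 70 - 28 = 42
Scaled = (x - min) / (max - min)
= (70 - 28) / 42
= 42 / 42
= 1.0000

1.0000


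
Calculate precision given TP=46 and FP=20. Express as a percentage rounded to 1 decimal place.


Precision = TP / (TP + FP) * 100
= 46 / (46 + 20)
= 46 / 66
= 0.697
= 69.7%

69.7


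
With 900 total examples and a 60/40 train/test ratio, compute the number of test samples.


Train samples = 900 * 60% = 540
Test samples = 900 - 540
= 360

360


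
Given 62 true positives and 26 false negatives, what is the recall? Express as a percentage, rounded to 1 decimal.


Recall = TP / (TP + FN) * 100
= 62 / (62 + 26)
= 62 / 88
= 0.7045
= 70.5%

70.5


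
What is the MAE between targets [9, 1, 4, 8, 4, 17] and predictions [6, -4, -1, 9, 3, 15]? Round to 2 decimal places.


Absolute errors: [3, 5, 5, 1, 1, 2]
Sum of absolute errors = 17
MAE = 17 / 6 = 2.83

2.83


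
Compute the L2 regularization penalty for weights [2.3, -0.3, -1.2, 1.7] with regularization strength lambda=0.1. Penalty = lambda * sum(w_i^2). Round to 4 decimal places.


Squaring each weight:
2.3^2 = 5.29
(-0.3)^2 = 0.09
(-1.2)^2 = 1.44
1.7^2 = 2.89
Sum of squares = 9.71
Penalty = 0.1 * 9.71 = 0.9710

0.9710


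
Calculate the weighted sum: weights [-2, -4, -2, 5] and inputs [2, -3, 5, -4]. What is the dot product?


Element-wise products:
-2 * 2 = -4
-4 * -3 = 12
-2 * 5 = -10
5 * -4 = -20
Sum = -4 + 12 + -10 + -20
= -22

-22


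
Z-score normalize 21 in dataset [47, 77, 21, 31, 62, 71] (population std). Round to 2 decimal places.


Mean = (47 + 77 + 21 + 31 + 62 + 71) / 6 = 51.5
Variance = sum((x_i - mean)^2) / n = 418.5833
Std = sqrt(418.5833) = 20.4593
Z = (x - mean) / std
= (21 - 51.5) / 20.4593
= -30.5 / 20.4593
= -1.49

-1.49


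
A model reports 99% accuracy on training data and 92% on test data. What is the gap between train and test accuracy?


Gap = train_accuracy - test_accuracy
= 99 - 92
= 7%
This moderate gap may indicate mild overfitting.

7


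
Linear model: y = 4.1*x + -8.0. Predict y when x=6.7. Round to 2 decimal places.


y = 4.1 * 6.7 + (-8.0)
= 27.47 + (-8.0)
= 19.47

19.47


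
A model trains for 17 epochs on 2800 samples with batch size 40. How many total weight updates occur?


Iterations per epoch = 2800 / 40 = 70
Total updates = iterations_per_epoch * epochs
= 70 * 17
= 1190

1190


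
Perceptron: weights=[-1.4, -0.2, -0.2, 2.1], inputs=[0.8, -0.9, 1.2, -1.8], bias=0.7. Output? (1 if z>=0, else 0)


z = w . x + b
= -1.4*0.8 + -0.2*-0.9 + -0.2*1.2 + 2.1*-1.8 + 0.7
= -1.12 + 0.18 + -0.24 + -3.78 + 0.7
= -4.96 + 0.7
= -4.26
Since z = -4.26 < 0, output = 0

0


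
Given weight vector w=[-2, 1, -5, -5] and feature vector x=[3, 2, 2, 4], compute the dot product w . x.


Element-wise products:
-2 * 3 = -6
1 * 2 = 2
-5 * 2 = -10
-5 * 4 = -20
Sum = -6 + 2 + -10 + -20
= -34

-34


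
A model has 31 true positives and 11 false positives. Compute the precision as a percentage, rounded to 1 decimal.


Precision = TP / (TP + FP) * 100
= 31 / (31 + 11)
= 31 / 42
= 0.7381
= 73.8%

73.8


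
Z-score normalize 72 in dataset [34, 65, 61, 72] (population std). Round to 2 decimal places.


Mean = (34 + 65 + 61 + 72) / 4 = 58.0
Variance = sum((x_i - mean)^2) / n = 207.5
Std = sqrt(207.5) = 14.4049
Z = (x - mean) / std
= (72 - 58.0) / 14.4049
= 14.0 / 14.4049
= 0.97

0.97


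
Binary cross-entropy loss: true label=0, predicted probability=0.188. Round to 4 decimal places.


For y=0: Loss = -log(1-p)
= -log(1 - 0.188)
= -log(0.812)
= -(-0.2083)
= 0.2083

0.2083


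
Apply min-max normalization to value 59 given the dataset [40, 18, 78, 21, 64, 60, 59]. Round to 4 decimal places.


Min = 18, Max = 78
Range = 78 - 18 = 60
Scaled = (x - min) / (max - min)
= (59 - 18) / 60
= 41 / 60
= 0.6833

0.6833


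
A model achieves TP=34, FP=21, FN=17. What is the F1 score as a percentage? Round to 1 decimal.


Precision = TP / (TP + FP) = 34 / 55 = 0.6182
Recall = TP / (TP + FN) = 34 / 51 = 0.6667
F1 = 2 * P * R / (P + R)
= 2 * 0.6182 * 0.6667 / (0.6182 + 0.6667)
= 0.8242 / 1.2848
= 0.6415
As percentage: 64.2%

64.2


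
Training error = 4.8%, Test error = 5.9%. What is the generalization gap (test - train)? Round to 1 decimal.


Generalization gap = test_error - train_error
= 5.9 - 4.8
= 1.1%
A small gap suggests good generalization.

1.1


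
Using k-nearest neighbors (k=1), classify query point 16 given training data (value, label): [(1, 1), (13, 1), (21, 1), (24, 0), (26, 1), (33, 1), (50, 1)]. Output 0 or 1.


Distances from query 16:
Point 13 (class 1): distance = 3
K=1 nearest neighbors: classes = [1]
Votes for class 1: 1 / 1
Majority vote => class 1

1


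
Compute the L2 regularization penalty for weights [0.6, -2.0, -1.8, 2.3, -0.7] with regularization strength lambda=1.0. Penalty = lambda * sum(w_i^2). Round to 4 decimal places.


Squaring each weight:
0.6^2 = 0.36
(-2.0)^2 = 4.0
(-1.8)^2 = 3.24
2.3^2 = 5.29
(-0.7)^2 = 0.49
Sum of squares = 13.38
Penalty = 1.0 * 13.38 = 13.3800

13.3800


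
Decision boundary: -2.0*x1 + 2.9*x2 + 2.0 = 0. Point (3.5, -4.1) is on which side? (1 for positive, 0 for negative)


Compute -2.0 * 3.5 + 2.9 * -4.1 + 2.0
= -7.0 + -11.89 + 2.0
= -16.89
Since -16.89 < 0, the point is on the negative side.

0


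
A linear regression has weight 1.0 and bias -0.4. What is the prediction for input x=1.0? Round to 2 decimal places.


y = 1.0 * 1.0 + (-0.4)
= 1.0 + (-0.4)
= 0.60

0.60


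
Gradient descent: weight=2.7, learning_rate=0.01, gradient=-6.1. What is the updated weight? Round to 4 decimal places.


w_new = w_old - lr * gradient
= 2.7 - 0.01 * -6.1
= 2.7 - (-0.061)
= 2.7610

2.7610


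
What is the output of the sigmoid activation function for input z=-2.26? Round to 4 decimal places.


sigmoid(z) = 1 / (1 + exp(-z))
exp(-(-2.26)) = exp(2.26) = 9.5831
1 + 9.5831 = 10.5831
1 / 10.5831 = 0.0945

0.0945


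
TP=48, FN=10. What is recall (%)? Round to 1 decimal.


Recall = TP / (TP + FN) * 100
= 48 / (48 + 10)
= 48 / 58
= 0.8276
= 82.8%

82.8


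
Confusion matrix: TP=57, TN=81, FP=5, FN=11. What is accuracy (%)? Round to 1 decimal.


Accuracy = (TP + TN) / (TP + TN + FP + FN) * 100
= (57 + 81) / (57 + 81 + 5 + 11)
= 138 / 154
= 0.8961
= 89.6%

89.6


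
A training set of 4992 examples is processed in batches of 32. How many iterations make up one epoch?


Iterations per epoch = dataset_size / batch_size
= 4992 / 32
= 156

156


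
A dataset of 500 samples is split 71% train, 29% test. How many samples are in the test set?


Train samples = 500 * 71% = 355
Test samples = 500 - 355
= 145

145


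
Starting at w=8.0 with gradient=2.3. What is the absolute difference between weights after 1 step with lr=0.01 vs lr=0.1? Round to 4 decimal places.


With lr=0.01: w_new = 8.0 - 0.01 * 2.3 = 7.977
With lr=0.1: w_new = 8.0 - 0.1 * 2.3 = 7.77
Absolute difference = |7.977 - 7.77|
= 0.2070

0.2070


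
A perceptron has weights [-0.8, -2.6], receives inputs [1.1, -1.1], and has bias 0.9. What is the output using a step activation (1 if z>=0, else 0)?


z = w . x + b
= -0.8*1.1 + -2.6*-1.1 + 0.9
= -0.88 + 2.86 + 0.9
= 1.98 + 0.9
= 2.88
Since z = 2.88 >= 0, output = 1

1


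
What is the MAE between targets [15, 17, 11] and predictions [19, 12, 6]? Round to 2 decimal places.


Absolute errors: [4, 5, 5]
Sum of absolute errors = 14
MAE = 14 / 3 = 4.67

4.67


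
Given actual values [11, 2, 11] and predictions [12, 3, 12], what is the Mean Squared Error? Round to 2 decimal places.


Differences: [-1, -1, -1]
Squared errors: [1, 1, 1]
Sum of squared errors = 3
MSE = 3 / 3 = 1.00

1.00


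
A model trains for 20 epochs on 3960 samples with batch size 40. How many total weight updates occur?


Iterations per epoch = 3960 / 40 = 99
Total updates = iterations_per_epoch * epochs
= 99 * 20
= 1980

1980


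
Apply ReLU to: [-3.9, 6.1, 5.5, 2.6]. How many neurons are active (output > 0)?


ReLU(x) = max(0, x) for each element:
ReLU(-3.9) = 0
ReLU(6.1) = 6.1
ReLU(5.5) = 5.5
ReLU(2.6) = 2.6
Active neurons (>0): 3

3


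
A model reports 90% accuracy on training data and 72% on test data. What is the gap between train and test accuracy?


Gap = train_accuracy - test_accuracy
= 90 - 72
= 18%
This gap suggests the model is overfitting.

18


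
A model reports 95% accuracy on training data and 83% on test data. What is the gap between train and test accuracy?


Gap = train_accuracy - test_accuracy
= 95 - 83
= 12%
This gap suggests the model is overfitting.

12


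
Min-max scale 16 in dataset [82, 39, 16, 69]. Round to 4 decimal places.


Min = 16, Max = 82
Range = 82 - 16 = 66
Scaled = (x - min) / (max - min)
= (16 - 16) / 66
= 0 / 66
= 0.0000

0.0000


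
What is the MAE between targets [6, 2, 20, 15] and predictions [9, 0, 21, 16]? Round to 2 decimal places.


Absolute errors: [3, 2, 1, 1]
Sum of absolute errors = 7
MAE = 7 / 4 = 1.75

1.75


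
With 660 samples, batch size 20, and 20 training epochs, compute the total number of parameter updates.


Iterations per epoch = 660 / 20 = 33
Total updates = iterations_per_epoch * epochs
= 33 * 20
= 660

660


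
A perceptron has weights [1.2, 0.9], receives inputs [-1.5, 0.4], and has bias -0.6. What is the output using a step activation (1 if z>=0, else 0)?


z = w . x + b
= 1.2*-1.5 + 0.9*0.4 + -0.6
= -1.8 + 0.36 + -0.6
= -1.44 + -0.6
= -2.04
Since z = -2.04 < 0, output = 0

0


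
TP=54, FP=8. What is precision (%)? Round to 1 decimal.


Precision = TP / (TP + FP) * 100
= 54 / (54 + 8)
= 54 / 62
= 0.871
= 87.1%

87.1


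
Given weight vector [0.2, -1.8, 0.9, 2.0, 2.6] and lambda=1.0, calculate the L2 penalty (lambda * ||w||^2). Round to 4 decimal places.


Squaring each weight:
0.2^2 = 0.04
(-1.8)^2 = 3.24
0.9^2 = 0.81
2.0^2 = 4.0
2.6^2 = 6.76
Sum of squares = 14.85
Penalty = 1.0 * 14.85 = 14.8500

14.8500


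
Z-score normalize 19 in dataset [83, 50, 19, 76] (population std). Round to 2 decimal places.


Mean = (83 + 50 + 19 + 76) / 4 = 57.0
Variance = sum((x_i - mean)^2) / n = 632.5
Std = sqrt(632.5) = 25.1496
Z = (x - mean) / std
= (19 - 57.0) / 25.1496
= -38.0 / 25.1496
= -1.51

-1.51


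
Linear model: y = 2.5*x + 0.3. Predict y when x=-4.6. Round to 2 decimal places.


y = 2.5 * -4.6 + (0.3)
= -11.5 + (0.3)
= -11.20

-11.20


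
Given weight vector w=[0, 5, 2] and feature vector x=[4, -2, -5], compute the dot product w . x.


Element-wise products:
0 * 4 = 0
5 * -2 = -10
2 * -5 = -10
Sum = 0 + -10 + -10
= -20

-20


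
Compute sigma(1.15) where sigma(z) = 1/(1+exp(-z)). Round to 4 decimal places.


sigmoid(z) = 1 / (1 + exp(-z))
exp(-(1.15)) = exp(-1.15) = 0.3166
1 + 0.3166 = 1.3166
1 / 1.3166 = 0.7595

0.7595


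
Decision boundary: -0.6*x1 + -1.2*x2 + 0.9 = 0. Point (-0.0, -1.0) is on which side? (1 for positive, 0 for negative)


Compute -0.6 * -0.0 + -1.2 * -1.0 + 0.9
= 0.0 + 1.2 + 0.9
= 2.1
Since 2.1 >= 0, the point is on the positive side.

1


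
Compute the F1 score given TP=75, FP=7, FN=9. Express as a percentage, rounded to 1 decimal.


Precision = TP / (TP + FP) = 75 / 82 = 0.9146
Recall = TP / (TP + FN) = 75 / 84 = 0.8929
F1 = 2 * P * R / (P + R)
= 2 * 0.9146 * 0.8929 / (0.9146 + 0.8929)
= 1.6333 / 1.8075
= 0.9036
As percentage: 90.4%

90.4


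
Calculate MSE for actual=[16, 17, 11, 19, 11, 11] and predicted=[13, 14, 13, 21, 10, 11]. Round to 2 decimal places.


Differences: [3, 3, -2, -2, 1, 0]
Squared errors: [9, 9, 4, 4, 1, 0]
Sum of squared errors = 27
MSE = 27 / 6 = 4.50

4.50


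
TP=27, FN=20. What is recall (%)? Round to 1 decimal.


Recall = TP / (TP + FN) * 100
= 27 / (27 + 20)
= 27 / 47
= 0.5745
= 57.4%

57.4


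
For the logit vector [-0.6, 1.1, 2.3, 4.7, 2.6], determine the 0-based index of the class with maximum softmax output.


Softmax is a monotonic transformation, so it preserves the argmax.
We need to find the index of the maximum logit.
Index 0: -0.6
Index 1: 1.1
Index 2: 2.3
Index 3: 4.7
Index 4: 2.6
Maximum logit = 4.7 at index 3

3


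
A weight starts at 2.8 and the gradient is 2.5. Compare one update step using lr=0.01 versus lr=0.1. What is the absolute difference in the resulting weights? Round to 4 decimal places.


With lr=0.01: w_new = 2.8 - 0.01 * 2.5 = 2.775
With lr=0.1: w_new = 2.8 - 0.1 * 2.5 = 2.55
Absolute difference = |2.775 - 2.55|
= 0.2250

0.2250


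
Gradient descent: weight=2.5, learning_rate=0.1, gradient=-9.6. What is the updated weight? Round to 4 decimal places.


w_new = w_old - lr * gradient
= 2.5 - 0.1 * -9.6
= 2.5 - (-0.96)
= 3.4600

3.4600


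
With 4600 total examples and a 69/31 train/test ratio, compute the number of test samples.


Train samples = 4600 * 69% = 3174
Test samples = 4600 - 3174
= 1426

1426


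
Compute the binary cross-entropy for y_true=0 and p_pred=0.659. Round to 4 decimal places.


For y=0: Loss = -log(1-p)
= -log(1 - 0.659)
= -log(0.341)
= -(-1.0759)
= 1.0759

1.0759


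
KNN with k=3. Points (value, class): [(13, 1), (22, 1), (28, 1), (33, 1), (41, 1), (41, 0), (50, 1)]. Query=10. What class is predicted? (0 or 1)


Distances from query 10:
Point 13 (class 1): distance = 3
Point 22 (class 1): distance = 12
Point 28 (class 1): distance = 18
K=3 nearest neighbors: classes = [1, 1, 1]
Votes for class 1: 3 / 3
Majority vote => class 1

1


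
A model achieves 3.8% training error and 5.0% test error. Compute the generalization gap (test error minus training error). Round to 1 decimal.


Generalization gap = test_error - train_error
= 5.0 - 3.8
= 1.2%
A small gap suggests good generalization.

1.2


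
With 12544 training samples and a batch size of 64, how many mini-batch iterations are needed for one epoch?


Iterations per epoch = dataset_size / batch_size
= 12544 / 64
= 196

196


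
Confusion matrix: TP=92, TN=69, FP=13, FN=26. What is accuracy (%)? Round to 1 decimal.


Accuracy = (TP + TN) / (TP + TN + FP + FN) * 100
= (92 + 69) / (92 + 69 + 13 + 26)
= 161 / 200
= 0.805
= 80.5%

80.5


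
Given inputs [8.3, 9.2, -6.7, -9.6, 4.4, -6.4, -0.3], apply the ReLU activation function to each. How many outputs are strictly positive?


ReLU(x) = max(0, x) for each element:
ReLU(8.3) = 8.3
ReLU(9.2) = 9.2
ReLU(-6.7) = 0
ReLU(-9.6) = 0
ReLU(4.4) = 4.4
ReLU(-6.4) = 0
ReLU(-0.3) = 0
Active neurons (>0): 3

3


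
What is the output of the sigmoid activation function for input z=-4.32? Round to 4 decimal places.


sigmoid(z) = 1 / (1 + exp(-z))
exp(-(-4.32)) = exp(4.32) = 75.1886
1 + 75.1886 = 76.1886
1 / 76.1886 = 0.0131

0.0131


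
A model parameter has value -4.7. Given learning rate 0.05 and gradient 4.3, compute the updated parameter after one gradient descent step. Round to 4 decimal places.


w_new = w_old - lr * gradient
= -4.7 - 0.05 * 4.3
= -4.7 - (0.215)
= -4.9150

-4.9150


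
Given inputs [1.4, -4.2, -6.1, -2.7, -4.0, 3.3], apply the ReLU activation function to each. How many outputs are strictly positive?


ReLU(x) = max(0, x) for each element:
ReLU(1.4) = 1.4
ReLU(-4.2) = 0
ReLU(-6.1) = 0
ReLU(-2.7) = 0
ReLU(-4.0) = 0
ReLU(3.3) = 3.3
Active neurons (>0): 2

2


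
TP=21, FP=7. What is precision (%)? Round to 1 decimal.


Precision = TP / (TP + FP) * 100
= 21 / (21 + 7)
= 21 / 28
= 0.75
= 75.0%

75.0


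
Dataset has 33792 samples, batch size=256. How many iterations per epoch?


Iterations per epoch = dataset_size / batch_size
= 33792 / 256
= 132

132


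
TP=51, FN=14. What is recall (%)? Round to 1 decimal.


Recall = TP / (TP + FN) * 100
= 51 / (51 + 14)
= 51 / 65
= 0.7846
= 78.5%

78.5


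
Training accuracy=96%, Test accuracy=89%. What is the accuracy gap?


Gap = train_accuracy - test_accuracy
= 96 - 89
= 7%
This moderate gap may indicate mild overfitting.

7


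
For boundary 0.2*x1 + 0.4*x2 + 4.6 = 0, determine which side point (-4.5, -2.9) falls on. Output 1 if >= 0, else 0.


Compute 0.2 * -4.5 + 0.4 * -2.9 + 4.6
= -0.9 + -1.16 + 4.6
= 2.54
Since 2.54 >= 0, the point is on the positive side.

1


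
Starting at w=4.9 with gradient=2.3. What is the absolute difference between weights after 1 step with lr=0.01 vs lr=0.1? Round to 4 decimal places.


With lr=0.01: w_new = 4.9 - 0.01 * 2.3 = 4.877
With lr=0.1: w_new = 4.9 - 0.1 * 2.3 = 4.67
Absolute difference = |4.877 - 4.67|
= 0.2070

0.2070


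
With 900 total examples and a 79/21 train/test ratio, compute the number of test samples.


Train samples = 900 * 79% = 711
Test samples = 900 - 711
= 189

189


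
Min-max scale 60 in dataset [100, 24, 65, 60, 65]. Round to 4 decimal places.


Min = 24, Max = 100
Range = 100 - 24 = 76
Scaled = (x - min) / (max - min)
= (60 - 24) / 76
= 36 / 76
= 0.4737

0.4737


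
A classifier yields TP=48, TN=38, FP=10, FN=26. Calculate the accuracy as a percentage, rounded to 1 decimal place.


Accuracy = (TP + TN) / (TP + TN + FP + FN) * 100
= (48 + 38) / (48 + 38 + 10 + 26)
= 86 / 122
= 0.7049
= 70.5%

70.5


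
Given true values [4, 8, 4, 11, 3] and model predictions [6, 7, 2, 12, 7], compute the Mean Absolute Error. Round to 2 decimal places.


Absolute errors: [2, 1, 2, 1, 4]
Sum of absolute errors = 10
MAE = 10 / 5 = 2.00

2.00


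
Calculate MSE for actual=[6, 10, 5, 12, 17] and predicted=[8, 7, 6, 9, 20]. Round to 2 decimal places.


Differences: [-2, 3, -1, 3, -3]
Squared errors: [4, 9, 1, 9, 9]
Sum of squared errors = 32
MSE = 32 / 5 = 6.40

6.40


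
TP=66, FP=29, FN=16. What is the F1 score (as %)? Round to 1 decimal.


Precision = TP / (TP + FP) = 66 / 95 = 0.6947
Recall = TP / (TP + FN) = 66 / 82 = 0.8049
F1 = 2 * P * R / (P + R)
= 2 * 0.6947 * 0.8049 / (0.6947 + 0.8049)
= 1.1184 / 1.4996
= 0.7458
As percentage: 74.6%

74.6


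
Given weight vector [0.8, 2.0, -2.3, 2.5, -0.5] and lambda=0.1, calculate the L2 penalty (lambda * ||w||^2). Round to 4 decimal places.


Squaring each weight:
0.8^2 = 0.64
2.0^2 = 4.0
(-2.3)^2 = 5.29
2.5^2 = 6.25
(-0.5)^2 = 0.25
Sum of squares = 16.43
Penalty = 0.1 * 16.43 = 1.6430

1.6430


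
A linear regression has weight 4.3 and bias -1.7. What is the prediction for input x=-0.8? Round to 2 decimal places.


y = 4.3 * -0.8 + (-1.7)
= -3.44 + (-1.7)
= -5.14

-5.14


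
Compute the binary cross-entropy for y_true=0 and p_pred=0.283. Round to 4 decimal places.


For y=0: Loss = -log(1-p)
= -log(1 - 0.283)
= -log(0.717)
= -(-0.3327)
= 0.3327

0.3327


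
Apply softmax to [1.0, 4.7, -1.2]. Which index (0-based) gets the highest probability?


Softmax is a monotonic transformation, so it preserves the argmax.
We need to find the index of the maximum logit.
Index 0: 1.0
Index 1: 4.7
Index 2: -1.2
Maximum logit = 4.7 at index 1

1
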